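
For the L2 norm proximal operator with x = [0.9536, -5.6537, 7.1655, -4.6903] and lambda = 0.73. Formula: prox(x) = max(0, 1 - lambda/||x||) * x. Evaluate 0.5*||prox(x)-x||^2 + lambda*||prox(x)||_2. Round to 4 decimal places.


Step 1: Compute ||x||.
||x|| = 10.3062
Step 2: Compute scaling factor.
scale = max(0, 1 - 0.73/10.3062) = 0.9292
Step 3: prox(x) = [0.8861, -5.2532, 6.658, -4.3581]
||prox(x)|| = 9.5762
Step 4: Proximal objective.
0.5*||prox-x||^2 = 0.2665
lambda*||prox|| = 6.9906
Total = 7.257


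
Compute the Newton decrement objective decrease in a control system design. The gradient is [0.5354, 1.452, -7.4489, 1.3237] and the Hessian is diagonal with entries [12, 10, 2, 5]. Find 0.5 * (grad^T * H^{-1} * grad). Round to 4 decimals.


Step 1: H is diagonal, so H^(-1) * g = [0.0446, 0.1452, -3.7245, 0.2647].
Step 2: g^T H^(-1) g = sum_i g_i^2 / H_ii
  = (0.5354)^2/12 + (1.452)^2/10 + (-7.4489)^2/2 + (1.3237)^2/5
  = 0.0239 + 0.2108 + 27.7431 + 0.3504 = 28.3282
Step 3: Objective decrease = 0.5 * g^T H^(-1) g = 14.1641


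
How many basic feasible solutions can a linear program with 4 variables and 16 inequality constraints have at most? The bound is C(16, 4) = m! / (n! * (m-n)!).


Each vertex corresponds to some choice of n active constraints out of m, so the number of vertices is at most C(m, n) = m! / (n!(m-n)!).
m = 16, n = 4
Numerator: 16 * 15 * 14 * 13
Denominator: 4! = 24
C(16, 4) = 1820


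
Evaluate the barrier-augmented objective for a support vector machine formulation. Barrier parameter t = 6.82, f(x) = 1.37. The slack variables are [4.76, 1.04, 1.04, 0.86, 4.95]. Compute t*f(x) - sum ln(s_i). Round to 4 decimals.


Step 1: Compute log-barrier.
ln values: [1.5602, 0.0392, 0.0392, -0.1508, 1.5994]
phi = -(1.5602 + 0.0392 + 0.0392 - 0.1508 + 1.5994) = -3.0873
Step 2: Compute augmented objective.
t*f(x) = 6.82*1.37 = 9.3434
Total = 9.3434 - 3.0873 = 6.2561


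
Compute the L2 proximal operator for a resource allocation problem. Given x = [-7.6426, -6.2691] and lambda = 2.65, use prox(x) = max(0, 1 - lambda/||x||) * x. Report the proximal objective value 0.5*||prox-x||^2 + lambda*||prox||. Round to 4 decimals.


Step 1: Compute ||x||.
||x|| = 9.8849
Step 2: Compute scaling factor.
scale = max(0, 1 - 2.65/9.8849) = 0.7319
Step 3: prox(x) = [-5.5937, -4.5884]
||prox(x)|| = 7.2349
Step 4: Proximal objective.
0.5*||prox-x||^2 = 3.5113
lambda*||prox|| = 19.1725
Total = 22.6837


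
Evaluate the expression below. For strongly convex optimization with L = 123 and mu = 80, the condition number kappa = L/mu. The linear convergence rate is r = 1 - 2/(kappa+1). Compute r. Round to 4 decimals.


Step 1: Compute the condition number.
kappa = L/mu = 123/80 = 1.5375
Step 2: Compute the convergence rate.
r = 1 - 2/(kappa + 1) = 1 - 2*mu/(L + mu) = (L - mu)/(L + mu) = 43/203 = 0.2118


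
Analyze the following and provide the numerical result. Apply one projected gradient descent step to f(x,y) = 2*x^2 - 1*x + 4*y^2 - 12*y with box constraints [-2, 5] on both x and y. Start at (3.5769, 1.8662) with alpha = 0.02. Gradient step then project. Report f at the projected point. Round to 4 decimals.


Step 1: Compute gradient at (3.5769, 1.8662).
grad_x = 2*2*3.5769 - 1 = 13.3076
grad_y = 2*4*1.8662 - 12 = 2.9296
Step 2: Gradient step.
x_raw = 3.5769 - 0.02*13.3076 = 3.3107
y_raw = 1.8662 - 0.02*2.9296 = 1.8076
Step 3: Project onto [-2, 5].
x_proj = clip(3.3107) = 3.3107
y_proj = clip(1.8076) = 1.8076
Step 4: Evaluate f.
f(3.3107, 1.8076) = 9.9898


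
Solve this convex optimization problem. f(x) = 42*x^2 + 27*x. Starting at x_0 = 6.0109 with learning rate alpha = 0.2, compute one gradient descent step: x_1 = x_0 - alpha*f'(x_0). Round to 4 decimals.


We compute the gradient at x_0 and apply the update.
f'(x) = 84*x + 27
f'(6.0109) = 84*6.0109 + 27 = 531.9156
x_1 = 6.0109 - 0.2*531.9156 = -100.3722


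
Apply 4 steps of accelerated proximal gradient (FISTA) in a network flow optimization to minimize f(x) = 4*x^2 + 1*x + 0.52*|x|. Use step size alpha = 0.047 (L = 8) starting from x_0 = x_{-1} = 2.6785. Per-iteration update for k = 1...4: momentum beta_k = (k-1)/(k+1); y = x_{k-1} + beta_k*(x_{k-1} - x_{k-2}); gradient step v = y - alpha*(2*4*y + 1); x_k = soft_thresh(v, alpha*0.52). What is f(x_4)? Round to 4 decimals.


FISTA on f(x) = 4*x^2 + 1*x + 0.52*|x|
L = 8, alpha = 0.047
Iteration 1: beta = 0.0, y = 2.6785 + 0.0*(2.6785 - 2.6785) = 2.6785
  grad(y) = 22.428, v = y - alpha*grad = 1.6244
  prox(v) = soft_thresh(1.6244, 0.0244) = 1.5999
Iteration 2: beta = 0.3333, y = 1.5999 + 0.3333*(1.5999 - 2.6785) = 1.2404
  grad(y) = 10.9234, v = y - alpha*grad = 0.727
  prox(v) = soft_thresh(0.727, 0.0244) = 0.7026
Iteration 3: beta = 0.5, y = 0.7026 + 0.5*(0.7026 - 1.5999) = 0.2539
  grad(y) = 3.0312, v = y - alpha*grad = 0.1114
  prox(v) = soft_thresh(0.1114, 0.0244) = 0.087
Iteration 4: beta = 0.6, y = 0.087 + 0.6*(0.087 - 0.7026) = -0.2824
  grad(y) = -1.2588, v = y - alpha*grad = -0.2232
  prox(v) = soft_thresh(-0.2232, 0.0244) = -0.1987
f(x_4) = 4*(-0.1987)^2 + 1*(-0.1987) + 0.52*|-0.1987| = 0.0626


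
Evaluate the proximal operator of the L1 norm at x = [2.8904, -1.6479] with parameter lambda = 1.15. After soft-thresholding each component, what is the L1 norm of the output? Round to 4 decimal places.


Soft-thresholding with lambda = 1.15:
prox(2.8904) = sign(2.8904)*max(|2.8904| - 1.15, 0) = 1.7404
prox(-1.6479) = sign(-1.6479)*max(|-1.6479| - 1.15, 0) = -0.4979
prox(x) = [1.7404, -0.4979]
||prox(x)||_1 = 1.7404 + 0.4979 = 2.2383


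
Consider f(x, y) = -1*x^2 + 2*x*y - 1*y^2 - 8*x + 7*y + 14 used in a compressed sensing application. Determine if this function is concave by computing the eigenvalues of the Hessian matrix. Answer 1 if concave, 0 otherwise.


The Hessian of f(x,y) = -1*x^2 + 2*x*y - 1*y^2 - 8*x + 7*y + 14 is:
H = [[-2, 2], [2, -2]]
Trace = -2 - 2 = -4
Determinant = -2*-2 - (2)^2 = 0
Discriminant = (-4)^2 - 4*0 = 16.0
Eigenvalues: lambda_1 = -4.0, lambda_2 = 0.0
The function is concave.

1


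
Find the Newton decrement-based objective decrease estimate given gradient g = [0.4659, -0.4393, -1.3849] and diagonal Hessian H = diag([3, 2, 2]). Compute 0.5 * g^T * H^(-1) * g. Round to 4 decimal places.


Step 1: H is diagonal, so H^(-1) * g = [0.1553, -0.2197, -0.6925].
Step 2: g^T H^(-1) g = sum_i g_i^2 / H_ii
  = (0.4659)^2/3 + (-0.4393)^2/2 + (-1.3849)^2/2
  = 0.0724 + 0.0965 + 0.959 = 1.1278
Step 3: Objective decrease = 0.5 * g^T H^(-1) g = 0.5639


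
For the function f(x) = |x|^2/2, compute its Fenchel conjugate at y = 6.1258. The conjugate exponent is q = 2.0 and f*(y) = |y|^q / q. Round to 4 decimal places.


The conjugate exponent q satisfies 1/p + 1/q = 1.
p = 2, so q = 2/(2 - 1) = 2.0
|y|^q = 6.1258^2.0 = 37.5254
f*(6.1258) = 37.5254 / 2.0 = 18.7627


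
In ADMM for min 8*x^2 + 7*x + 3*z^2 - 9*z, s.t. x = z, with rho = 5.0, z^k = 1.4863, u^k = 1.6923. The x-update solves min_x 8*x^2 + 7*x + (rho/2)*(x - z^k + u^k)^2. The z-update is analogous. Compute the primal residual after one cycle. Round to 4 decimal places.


ADMM iteration with rho = 5.0, z^k = 1.4863, u^k = 1.6923
Step 1: x-update.
Minimize 8*x^2 + 7*x + (5.0/2)*(x - 1.4863 + 1.6923)^2
FOC: (2*8 + 5.0)*x = -7 + 5.0*(1.4863 - 1.6923)
x^{k+1} = -0.3824
Step 2: z-update.
Minimize 3*z^2 - 9*z + (5.0/2)*(-0.3824 - z + 1.6923)^2
FOC: (2*3 + 5.0)*z = 9 + 5.0*(-0.3824 + 1.6923)
z^{k+1} = 1.4136
Step 3: u-update.
u^{k+1} = 1.6923 - 0.3824 - 1.4136 = -0.1037
Step 4: Primal residual = |-0.3824 - 1.4136| = 1.796


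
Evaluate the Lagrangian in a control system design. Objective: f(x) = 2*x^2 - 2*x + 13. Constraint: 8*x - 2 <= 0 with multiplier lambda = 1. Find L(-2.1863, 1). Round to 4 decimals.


Step 1: Evaluate f(x).
f(-2.1863) = 2*(-2.1863)^2 - 2*(-2.1863) + 13 = 26.9324
Step 2: Evaluate g(x).
g(-2.1863) = 8*-2.1863 - 2 = -19.4904
Step 3: Compute Lagrangian.
L = 26.9324 + 1*-19.4904 = 7.442


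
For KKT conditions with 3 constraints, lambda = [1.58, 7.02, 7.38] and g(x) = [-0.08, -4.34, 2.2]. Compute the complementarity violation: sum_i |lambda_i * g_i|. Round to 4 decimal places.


KKT complementary slackness check:
lambda_1 * g_1 = 1.58 * -0.08 = -0.1264
lambda_2 * g_2 = 7.02 * -4.34 = -30.4668
lambda_3 * g_3 = 7.38 * 2.2 = 16.236
Total violation = 0.1264 + 30.4668 + 16.236 = 46.8292


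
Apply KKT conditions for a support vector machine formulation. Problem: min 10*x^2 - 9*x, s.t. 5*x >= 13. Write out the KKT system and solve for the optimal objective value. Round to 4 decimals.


Step 1: Try lambda = 0 (constraint inactive).
x_unc = 9/(2*10) = 0.45
Check: 5*0.45 = 2.25 < 13 -- violated!
Step 2: Constraint must be active: 5*x = 13
x* = 13/5 = 2.6
lambda = (2*10*2.6 - 9)/5 = 8.6
Step 3: Compute optimal value.
f(x*) = 10*2.6^2 - 9*2.6 = 44.2


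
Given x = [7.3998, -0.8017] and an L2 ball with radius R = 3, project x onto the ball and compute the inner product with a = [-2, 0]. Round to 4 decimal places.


Step 1: Compute ||x|| (intermediates to 6 decimals).
||x|| = sqrt(7.3998^2 + (-0.8017)^2) = 7.443102
Step 2: Project.
Since ||x|| > R, scale = R/||x|| = 3/7.443102 = 0.403058, proj(x) = scale * x
proj(x) = [2.982549, -0.323132]
Step 3: Dot product.
a^T * proj(x) = -2*2.982549 + 0*(-0.323132) = -5.9651


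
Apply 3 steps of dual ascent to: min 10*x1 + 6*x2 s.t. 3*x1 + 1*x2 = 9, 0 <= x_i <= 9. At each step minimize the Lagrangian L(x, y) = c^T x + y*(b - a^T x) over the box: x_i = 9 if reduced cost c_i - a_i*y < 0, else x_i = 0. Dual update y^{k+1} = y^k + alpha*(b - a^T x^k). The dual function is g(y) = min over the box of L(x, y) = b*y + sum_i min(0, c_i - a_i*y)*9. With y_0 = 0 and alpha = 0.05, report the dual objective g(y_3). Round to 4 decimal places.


Dual ascent for LP: min 10*x1 + 6*x2, 3*x1 + 1*x2 = 9, 0 <= x_i <= 9
Step 1: y^k = 0.0, reduced costs: (10.0, 6.0)
  x^k = (0.0, 0.0), subgradient = b - a^T x = 9.0
  y^{k+1} = 0.0 + 0.05*9.0 = 0.45
Step 2: y^k = 0.45, reduced costs: (8.65, 5.55)
  x^k = (0.0, 0.0), subgradient = b - a^T x = 9.0
  y^{k+1} = 0.45 + 0.05*9.0 = 0.9
Step 3: y^k = 0.9, reduced costs: (7.3, 5.1)
  x^k = (0.0, 0.0), subgradient = b - a^T x = 9.0
  y^{k+1} = 0.9 + 0.05*9.0 = 1.35
Dual objective at y_3 = 1.35: reduced costs (5.95, 4.65), box minimizer x = (0.0, 0.0)
g(y_3) = b*y + (c1 - a1*y)*x1 + (c2 - a2*y)*x2 = 9*1.35 + 5.95*0.0 + 4.65*0.0 = 12.15 + 0.0 + 0.0 = 12.15


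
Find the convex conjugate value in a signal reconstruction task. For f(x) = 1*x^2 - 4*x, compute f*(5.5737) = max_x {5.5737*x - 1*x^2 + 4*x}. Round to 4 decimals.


f*(y) = sup_x {y*x - a*x^2 - b*x} = sup_x {(y-b)*x - a*x^2}
FOC: (y - b) - 2a*x = 0 => x* = (y - b)/(2a)
x* = (5.5737 + 4)/(2*1) = 4.7869
f*(5.5737) = (y-b)^2/(4a) = (5.5737 + 4)^2/(4*1)
= 91.6557/4 = 22.9139


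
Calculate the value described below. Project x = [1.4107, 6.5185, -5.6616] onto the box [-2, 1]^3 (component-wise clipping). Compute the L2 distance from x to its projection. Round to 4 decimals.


Project each component onto [-2, 1].
clip(1.4107) = 1.0, clip(6.5185) = 1.0, clip(-5.6616) = -2.0
Projection = [1.0, 1.0, -2.0]
Squared diffs: [0.1687, 30.4538, 13.4073]
Distance = sqrt(44.0298) = 6.6355


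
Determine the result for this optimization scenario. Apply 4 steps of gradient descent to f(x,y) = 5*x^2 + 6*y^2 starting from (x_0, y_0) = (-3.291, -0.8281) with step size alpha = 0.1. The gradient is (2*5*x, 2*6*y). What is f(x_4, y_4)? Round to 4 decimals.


Gradient descent on f(x,y) = 5*x^2 + 6*y^2.
Starting point: (-3.291, -0.8281), alpha = 0.1
Step 1: grad_x = 2*5*-3.291 = -32.91, grad_y = 2*6*-0.8281 = -9.9372
  x_1 = -3.291 - 0.1*-32.91 = 0.0
  y_1 = -0.8281 - 0.1*-9.9372 = 0.1656
Step 2: grad_x = 2*5*0.0 = 0.0, grad_y = 2*6*0.1656 = 1.9874
  x_2 = 0.0 - 0.1*0.0 = 0.0
  y_2 = 0.1656 - 0.1*1.9874 = -0.0331
Step 3: grad_x = 2*5*0.0 = 0.0, grad_y = 2*6*-0.0331 = -0.3975
  x_3 = 0.0 - 0.1*0.0 = 0.0
  y_3 = -0.0331 - 0.1*-0.3975 = 0.0066
Step 4: grad_x = 2*5*0.0 = 0.0, grad_y = 2*6*0.0066 = 0.0795
  x_4 = 0.0 - 0.1*0.0 = 0.0
  y_4 = 0.0066 - 0.1*0.0795 = -0.0013
f(0.0, -0.0013) = 5*0.0^2 + 6*(-0.0013)^2 = 0.0


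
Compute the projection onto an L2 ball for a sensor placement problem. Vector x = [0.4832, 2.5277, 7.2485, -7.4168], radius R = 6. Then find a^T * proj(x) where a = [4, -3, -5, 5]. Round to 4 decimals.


Step 1: Compute ||x|| (intermediates to 6 decimals).
||x|| = sqrt(0.4832^2 + 2.5277^2 + 7.2485^2 + (-7.4168)^2) = 10.68515
Step 2: Project.
Since ||x|| > R, scale = R/||x|| = 6/10.68515 = 0.561527, proj(x) = scale * x
proj(x) = [0.27133, 1.419372, 4.070228, -4.164733]
Step 3: Dot product.
a^T * proj(x) = 4*0.27133 - 3*1.419372 - 5*4.070228 + 5*(-4.164733) = -44.3476


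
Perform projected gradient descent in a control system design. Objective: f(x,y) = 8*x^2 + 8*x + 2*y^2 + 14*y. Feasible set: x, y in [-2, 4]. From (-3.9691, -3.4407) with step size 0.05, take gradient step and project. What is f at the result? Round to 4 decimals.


Step 1: Compute gradient at (-3.9691, -3.4407).
grad_x = 2*8*-3.9691 + 8 = -55.5056
grad_y = 2*2*-3.4407 + 14 = 0.2372
Step 2: Gradient step.
x_raw = -3.9691 - 0.05*-55.5056 = -1.1938
y_raw = -3.4407 - 0.05*0.2372 = -3.4526
Step 3: Project onto [-2, 4].
x_proj = clip(-1.1938) = -1.1938
y_proj = clip(-3.4526) = -2.0
Step 4: Evaluate f.
f(-1.1938, -2.0) = -18.1489


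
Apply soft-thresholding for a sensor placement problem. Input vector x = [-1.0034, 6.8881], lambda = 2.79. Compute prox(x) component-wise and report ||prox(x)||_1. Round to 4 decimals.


Soft-thresholding with lambda = 2.79:
prox(-1.0034) = sign(-1.0034)*max(|-1.0034| - 2.79, 0) = 0.0
prox(6.8881) = sign(6.8881)*max(|6.8881| - 2.79, 0) = 4.0981
prox(x) = [0.0, 4.0981]
||prox(x)||_1 = 0.0 + 4.0981 = 4.0981


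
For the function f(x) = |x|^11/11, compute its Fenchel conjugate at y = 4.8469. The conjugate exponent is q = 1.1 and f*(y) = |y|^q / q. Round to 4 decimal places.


The conjugate exponent q satisfies 1/p + 1/q = 1.
p = 11, so q = 11/(11 - 1) = 1.1
|y|^q = 4.8469^1.1 = 5.6756
f*(4.8469) = 5.6756 / 1.1 = 5.1596


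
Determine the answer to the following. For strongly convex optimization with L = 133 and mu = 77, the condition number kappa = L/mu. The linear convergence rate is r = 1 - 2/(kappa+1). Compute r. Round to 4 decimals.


Step 1: Compute the condition number.
kappa = L/mu = 133/77 = 1.7273
Step 2: Compute the convergence rate.
r = 1 - 2/(kappa + 1) = 1 - 2*mu/(L + mu) = (L - mu)/(L + mu) = 56/210 = 0.2667


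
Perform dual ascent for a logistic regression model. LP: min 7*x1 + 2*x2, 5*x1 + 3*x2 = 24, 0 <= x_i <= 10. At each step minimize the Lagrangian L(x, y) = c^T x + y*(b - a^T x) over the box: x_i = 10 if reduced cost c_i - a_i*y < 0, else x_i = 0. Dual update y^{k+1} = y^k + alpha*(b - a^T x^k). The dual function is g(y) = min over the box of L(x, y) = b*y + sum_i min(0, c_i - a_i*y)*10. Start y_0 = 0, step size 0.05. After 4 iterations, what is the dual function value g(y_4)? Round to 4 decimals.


Dual ascent for LP: min 7*x1 + 2*x2, 5*x1 + 3*x2 = 24, 0 <= x_i <= 10
Step 1: y^k = 0.0, reduced costs: (7.0, 2.0)
  x^k = (0.0, 0.0), subgradient = b - a^T x = 24.0
  y^{k+1} = 0.0 + 0.05*24.0 = 1.2
Step 2: y^k = 1.2, reduced costs: (1.0, -1.6)
  x^k = (0.0, 10.0), subgradient = b - a^T x = -6.0
  y^{k+1} = 1.2 + 0.05*-6.0 = 0.9
Step 3: y^k = 0.9, reduced costs: (2.5, -0.7)
  x^k = (0.0, 10.0), subgradient = b - a^T x = -6.0
  y^{k+1} = 0.9 + 0.05*-6.0 = 0.6
Step 4: y^k = 0.6, reduced costs: (4.0, 0.2)
  x^k = (0.0, 0.0), subgradient = b - a^T x = 24.0
  y^{k+1} = 0.6 + 0.05*24.0 = 1.8
Dual objective at y_4 = 1.8: reduced costs (-2.0, -3.4), box minimizer x = (10.0, 10.0)
g(y_4) = b*y + (c1 - a1*y)*x1 + (c2 - a2*y)*x2 = 24*1.8 + (-2.0)*10.0 + (-3.4)*10.0 = 43.2 - 20.0 - 34.0 = -10.8


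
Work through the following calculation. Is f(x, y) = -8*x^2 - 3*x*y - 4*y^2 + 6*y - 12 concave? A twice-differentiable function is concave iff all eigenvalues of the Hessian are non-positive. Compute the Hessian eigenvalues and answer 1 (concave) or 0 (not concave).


The Hessian of f(x,y) = -8*x^2 - 3*x*y - 4*y^2 + 6*y - 12 is:
H = [[-16, -3], [-3, -8]]
Trace = -16 - 8 = -24
Determinant = -16*-8 - (-3)^2 = 119
Discriminant = (-24)^2 - 4*119 = 100.0
Eigenvalues: lambda_1 = -17.0, lambda_2 = -7.0
The function is concave.

1


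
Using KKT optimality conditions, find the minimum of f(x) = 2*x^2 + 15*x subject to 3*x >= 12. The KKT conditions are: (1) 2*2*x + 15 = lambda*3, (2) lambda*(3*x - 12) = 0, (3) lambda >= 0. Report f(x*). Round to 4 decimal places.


Step 1: Try lambda = 0 (constraint inactive).
x_unc = -15/(2*2) = -3.75
Check: 3*-3.75 = -11.25 < 12 -- violated!
Step 2: Constraint must be active: 3*x = 12
x* = 12/3 = 4.0
lambda = (2*2*4.0 + 15)/3 = 10.3333
Step 3: Compute optimal value.
f(x*) = 2*4.0^2 + 15*4.0 = 92.0


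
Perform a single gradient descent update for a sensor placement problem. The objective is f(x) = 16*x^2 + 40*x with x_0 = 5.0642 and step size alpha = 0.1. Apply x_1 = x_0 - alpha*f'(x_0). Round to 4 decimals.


We compute the gradient at x_0 and apply the update.
f'(x) = 32*x + 40
f'(5.0642) = 32*5.0642 + 40 = 202.0544
x_1 = 5.0642 - 0.1*202.0544 = -15.1412


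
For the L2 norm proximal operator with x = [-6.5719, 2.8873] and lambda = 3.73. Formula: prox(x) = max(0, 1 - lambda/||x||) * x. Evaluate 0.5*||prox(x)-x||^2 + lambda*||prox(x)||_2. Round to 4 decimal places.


Step 1: Compute ||x||.
||x|| = 7.1782
Step 2: Compute scaling factor.
scale = max(0, 1 - 3.73/7.1782) = 0.4804
Step 3: prox(x) = [-3.1569, 1.387]
||prox(x)|| = 3.4482
Step 4: Proximal objective.
0.5*||prox-x||^2 = 6.9565
lambda*||prox|| = 12.8618
Total = 19.8182


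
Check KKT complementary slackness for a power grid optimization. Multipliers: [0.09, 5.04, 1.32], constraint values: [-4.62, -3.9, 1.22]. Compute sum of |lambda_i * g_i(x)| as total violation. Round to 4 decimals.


KKT complementary slackness check:
lambda_1 * g_1 = 0.09 * -4.62 = -0.4158
lambda_2 * g_2 = 5.04 * -3.9 = -19.656
lambda_3 * g_3 = 1.32 * 1.22 = 1.6104
Total violation = 0.4158 + 19.656 + 1.6104 = 21.6822


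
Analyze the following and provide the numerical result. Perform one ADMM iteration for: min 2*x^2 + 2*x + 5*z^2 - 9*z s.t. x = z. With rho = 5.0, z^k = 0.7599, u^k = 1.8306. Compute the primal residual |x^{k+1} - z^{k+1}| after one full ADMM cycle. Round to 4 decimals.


ADMM iteration with rho = 5.0, z^k = 0.7599, u^k = 1.8306
Step 1: x-update.
Minimize 2*x^2 + 2*x + (5.0/2)*(x - 0.7599 + 1.8306)^2
FOC: (2*2 + 5.0)*x = -2 + 5.0*(0.7599 - 1.8306)
x^{k+1} = -0.8171
Step 2: z-update.
Minimize 5*z^2 - 9*z + (5.0/2)*(-0.8171 - z + 1.8306)^2
FOC: (2*5 + 5.0)*z = 9 + 5.0*(-0.8171 + 1.8306)
z^{k+1} = 0.9378
Step 3: u-update.
u^{k+1} = 1.8306 - 0.8171 - 0.9378 = 0.0757
Step 4: Primal residual = |-0.8171 - 0.9378| = 1.7549


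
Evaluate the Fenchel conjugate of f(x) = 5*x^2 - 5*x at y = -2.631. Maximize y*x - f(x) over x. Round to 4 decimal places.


f*(y) = sup_x {y*x - a*x^2 - b*x} = sup_x {(y-b)*x - a*x^2}
FOC: (y - b) - 2a*x = 0 => x* = (y - b)/(2a)
x* = (-2.631 + 5)/(2*5) = 0.2369
f*(-2.631) = (y-b)^2/(4a) = (-2.631 + 5)^2/(4*5)
= 5.6122/20 = 0.2806


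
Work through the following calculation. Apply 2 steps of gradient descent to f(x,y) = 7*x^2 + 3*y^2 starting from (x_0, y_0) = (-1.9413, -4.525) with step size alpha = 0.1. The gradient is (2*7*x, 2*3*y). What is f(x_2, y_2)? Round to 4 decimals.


Gradient descent on f(x,y) = 7*x^2 + 3*y^2.
Starting point: (-1.9413, -4.525), alpha = 0.1
Step 1: grad_x = 2*7*-1.9413 = -27.1782, grad_y = 2*3*-4.525 = -27.15
  x_1 = -1.9413 - 0.1*-27.1782 = 0.7765
  y_1 = -4.525 - 0.1*-27.15 = -1.81
Step 2: grad_x = 2*7*0.7765 = 10.8713, grad_y = 2*3*-1.81 = -10.86
  x_2 = 0.7765 - 0.1*10.8713 = -0.3106
  y_2 = -1.81 - 0.1*-10.86 = -0.724
f(-0.3106, -0.724) = 7*(-0.3106)^2 + 3*(-0.724)^2 = 2.2479


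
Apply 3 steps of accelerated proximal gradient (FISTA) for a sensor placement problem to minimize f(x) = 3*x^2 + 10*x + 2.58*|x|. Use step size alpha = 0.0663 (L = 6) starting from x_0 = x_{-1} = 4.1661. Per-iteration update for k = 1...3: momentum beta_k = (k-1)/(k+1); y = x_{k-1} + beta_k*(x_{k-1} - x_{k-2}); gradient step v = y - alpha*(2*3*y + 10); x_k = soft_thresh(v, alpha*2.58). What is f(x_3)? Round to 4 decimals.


FISTA on f(x) = 3*x^2 + 10*x + 2.58*|x|
L = 6, alpha = 0.0663
Iteration 1: beta = 0.0, y = 4.1661 + 0.0*(4.1661 - 4.1661) = 4.1661
  grad(y) = 34.9966, v = y - alpha*grad = 1.8458
  prox(v) = soft_thresh(1.8458, 0.1711) = 1.6748
Iteration 2: beta = 0.3333, y = 1.6748 + 0.3333*(1.6748 - 4.1661) = 0.8443
  grad(y) = 15.066, v = y - alpha*grad = -0.1545
  prox(v) = soft_thresh(-0.1545, 0.1711) = 0.0
Iteration 3: beta = 0.5, y = 0.0 + 0.5*(0.0 - 1.6748) = -0.8374
  grad(y) = 4.9757, v = y - alpha*grad = -1.1673
  prox(v) = soft_thresh(-1.1673, 0.1711) = -0.9962
f(x_3) = 3*(-0.9962)^2 + 10*(-0.9962) + 2.58*|-0.9962| = -4.4146


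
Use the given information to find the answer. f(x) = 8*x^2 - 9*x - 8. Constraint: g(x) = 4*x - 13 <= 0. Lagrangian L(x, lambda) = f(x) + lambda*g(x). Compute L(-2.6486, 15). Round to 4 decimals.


Step 1: Evaluate f(x).
f(-2.6486) = 8*(-2.6486)^2 - 9*(-2.6486) - 8 = 71.9581
Step 2: Evaluate g(x).
g(-2.6486) = 4*-2.6486 - 13 = -23.5944
Step 3: Compute Lagrangian.
L = 71.9581 + 15*-23.5944 = -281.9579


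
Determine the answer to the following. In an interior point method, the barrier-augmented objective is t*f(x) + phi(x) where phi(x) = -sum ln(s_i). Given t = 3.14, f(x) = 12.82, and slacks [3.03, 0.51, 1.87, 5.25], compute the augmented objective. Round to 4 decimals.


Step 1: Compute log-barrier.
ln values: [1.1086, -0.6733, 0.6259, 1.6582]
phi = -(1.1086 - 0.6733 + 0.6259 + 1.6582) = -2.7194
Step 2: Compute augmented objective.
t*f(x) = 3.14*12.82 = 40.2548
Total = 40.2548 - 2.7194 = 37.5354


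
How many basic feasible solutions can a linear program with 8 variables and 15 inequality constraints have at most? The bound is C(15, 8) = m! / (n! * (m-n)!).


Each vertex corresponds to some choice of n active constraints out of m, so the number of vertices is at most C(m, n) = m! / (n!(m-n)!).
m = 15, n = 8
Numerator: 15 * 14 * 13 * 12 * 11 * 10 * 9 * 8
Denominator: 8! = 40320
C(15, 8) = 6435


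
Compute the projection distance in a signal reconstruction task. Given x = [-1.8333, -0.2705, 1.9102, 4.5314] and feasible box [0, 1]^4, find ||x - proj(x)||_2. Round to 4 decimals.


Project each component onto [0, 1].
clip(-1.8333) = 0.0, clip(-0.2705) = 0.0, clip(1.9102) = 1.0, clip(4.5314) = 1.0
Projection = [0.0, 0.0, 1.0, 1.0]
Squared diffs: [3.361, 0.0732, 0.8285, 12.4708]
Distance = sqrt(16.7335) = 4.0906


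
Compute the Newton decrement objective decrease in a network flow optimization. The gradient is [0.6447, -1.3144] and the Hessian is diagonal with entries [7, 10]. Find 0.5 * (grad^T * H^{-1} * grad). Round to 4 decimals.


Step 1: H is diagonal, so H^(-1) * g = [0.0921, -0.1314].
Step 2: g^T H^(-1) g = sum_i g_i^2 / H_ii
  = (0.6447)^2/7 + (-1.3144)^2/10
  = 0.0594 + 0.1728 = 0.2321
Step 3: Objective decrease = 0.5 * g^T H^(-1) g = 0.1161


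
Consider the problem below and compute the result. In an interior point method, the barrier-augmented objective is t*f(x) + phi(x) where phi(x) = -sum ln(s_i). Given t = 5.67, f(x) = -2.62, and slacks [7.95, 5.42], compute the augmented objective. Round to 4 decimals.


Step 1: Compute log-barrier.
ln values: [2.0732, 1.6901]
phi = -(2.0732 + 1.6901) = -3.7633
Step 2: Compute augmented objective.
t*f(x) = 5.67*-2.62 = -14.8554
Total = -14.8554 - 3.7633 = -18.6187


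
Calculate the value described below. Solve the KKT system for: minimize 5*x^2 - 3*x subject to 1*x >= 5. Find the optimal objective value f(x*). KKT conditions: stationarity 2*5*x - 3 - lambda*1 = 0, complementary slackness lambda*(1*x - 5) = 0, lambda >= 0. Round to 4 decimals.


Step 1: Try lambda = 0 (constraint inactive).
x_unc = 3/(2*5) = 0.3
Check: 1*0.3 = 0.3 < 5 -- violated!
Step 2: Constraint must be active: 1*x = 5
x* = 5/1 = 5.0
lambda = (2*5*5.0 - 3)/1 = 47.0
Step 3: Compute optimal value.
f(x*) = 5*5.0^2 - 3*5.0 = 110.0


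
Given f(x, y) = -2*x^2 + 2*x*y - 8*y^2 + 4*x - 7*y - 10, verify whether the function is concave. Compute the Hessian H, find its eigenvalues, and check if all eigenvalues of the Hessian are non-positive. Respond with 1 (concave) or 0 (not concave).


The Hessian of f(x,y) = -2*x^2 + 2*x*y - 8*y^2 + 4*x - 7*y - 10 is:
H = [[-4, 2], [2, -16]]
Trace = -4 - 16 = -20
Determinant = -4*-16 - (2)^2 = 60
Discriminant = (-20)^2 - 4*60 = 160.0
Eigenvalues: lambda_1 = -16.3246, lambda_2 = -3.6754
The function is concave.

1


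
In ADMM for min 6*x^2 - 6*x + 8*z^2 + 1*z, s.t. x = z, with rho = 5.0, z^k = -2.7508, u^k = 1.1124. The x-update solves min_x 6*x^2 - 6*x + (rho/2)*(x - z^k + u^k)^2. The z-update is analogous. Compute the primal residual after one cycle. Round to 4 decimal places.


ADMM iteration with rho = 5.0, z^k = -2.7508, u^k = 1.1124
Step 1: x-update.
Minimize 6*x^2 - 6*x + (5.0/2)*(x + 2.7508 + 1.1124)^2
FOC: (2*6 + 5.0)*x = 6 + 5.0*(-2.7508 - 1.1124)
x^{k+1} = -0.7833
Step 2: z-update.
Minimize 8*z^2 + 1*z + (5.0/2)*(-0.7833 - z + 1.1124)^2
FOC: (2*8 + 5.0)*z = -1 + 5.0*(-0.7833 + 1.1124)
z^{k+1} = 0.0307
Step 3: u-update.
u^{k+1} = 1.1124 - 0.7833 - 0.0307 = 0.2984
Step 4: Primal residual = |-0.7833 - 0.0307| = 0.814


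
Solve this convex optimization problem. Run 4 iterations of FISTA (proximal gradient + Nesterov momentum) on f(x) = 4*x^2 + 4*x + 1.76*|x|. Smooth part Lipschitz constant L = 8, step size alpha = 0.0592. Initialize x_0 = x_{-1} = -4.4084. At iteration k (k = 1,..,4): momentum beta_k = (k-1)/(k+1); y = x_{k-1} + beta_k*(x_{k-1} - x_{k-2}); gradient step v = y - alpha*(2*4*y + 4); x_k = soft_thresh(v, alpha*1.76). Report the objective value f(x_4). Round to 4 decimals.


FISTA on f(x) = 4*x^2 + 4*x + 1.76*|x|
L = 8, alpha = 0.0592
Iteration 1: beta = 0.0, y = -4.4084 + 0.0*(-4.4084 + 4.4084) = -4.4084
  grad(y) = -31.2672, v = y - alpha*grad = -2.5574
  prox(v) = soft_thresh(-2.5574, 0.1042) = -2.4532
Iteration 2: beta = 0.3333, y = -2.4532 + 0.3333*(-2.4532 + 4.4084) = -1.8015
  grad(y) = -10.4116, v = y - alpha*grad = -1.1851
  prox(v) = soft_thresh(-1.1851, 0.1042) = -1.0809
Iteration 3: beta = 0.5, y = -1.0809 + 0.5*(-1.0809 + 2.4532) = -0.3947
  grad(y) = 0.842, v = y - alpha*grad = -0.4446
  prox(v) = soft_thresh(-0.4446, 0.1042) = -0.3404
Iteration 4: beta = 0.6, y = -0.3404 + 0.6*(-0.3404 + 1.0809) = 0.1039
  grad(y) = 4.8311, v = y - alpha*grad = -0.1821
  prox(v) = soft_thresh(-0.1821, 0.1042) = -0.0779
f(x_4) = 4*(-0.0779)^2 + 4*(-0.0779) + 1.76*|-0.0779| = -0.1503


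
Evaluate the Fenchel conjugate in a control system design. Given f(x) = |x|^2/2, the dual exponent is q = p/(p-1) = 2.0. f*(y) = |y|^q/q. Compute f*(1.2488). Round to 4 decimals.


The conjugate exponent q satisfies 1/p + 1/q = 1.
p = 2, so q = 2/(2 - 1) = 2.0
|y|^q = 1.2488^2.0 = 1.5595
f*(1.2488) = 1.5595 / 2.0 = 0.7798


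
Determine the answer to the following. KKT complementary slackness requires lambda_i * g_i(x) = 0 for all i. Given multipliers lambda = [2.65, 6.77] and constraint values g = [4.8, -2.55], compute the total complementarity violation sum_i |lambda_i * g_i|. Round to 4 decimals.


KKT complementary slackness check:
lambda_1 * g_1 = 2.65 * 4.8 = 12.72
lambda_2 * g_2 = 6.77 * -2.55 = -17.2635
Total violation = 12.72 + 17.2635 = 29.9835


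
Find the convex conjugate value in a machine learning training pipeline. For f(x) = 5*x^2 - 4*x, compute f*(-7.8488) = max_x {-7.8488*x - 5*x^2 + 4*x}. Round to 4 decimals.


f*(y) = sup_x {y*x - a*x^2 - b*x} = sup_x {(y-b)*x - a*x^2}
FOC: (y - b) - 2a*x = 0 => x* = (y - b)/(2a)
x* = (-7.8488 + 4)/(2*5) = -0.3849
f*(-7.8488) = (y-b)^2/(4a) = (-7.8488 + 4)^2/(4*5)
= 14.8133/20 = 0.7407


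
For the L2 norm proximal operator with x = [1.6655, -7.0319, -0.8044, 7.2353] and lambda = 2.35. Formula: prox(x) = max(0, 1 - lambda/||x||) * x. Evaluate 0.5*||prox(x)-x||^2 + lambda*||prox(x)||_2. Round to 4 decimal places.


Step 1: Compute ||x||.
||x|| = 10.2576
Step 2: Compute scaling factor.
scale = max(0, 1 - 2.35/10.2576) = 0.7709
Step 3: prox(x) = [1.2839, -5.4209, -0.6201, 5.5777]
||prox(x)|| = 7.9076
Step 4: Proximal objective.
0.5*||prox-x||^2 = 2.7613
lambda*||prox|| = 18.5829
Total = 21.3441


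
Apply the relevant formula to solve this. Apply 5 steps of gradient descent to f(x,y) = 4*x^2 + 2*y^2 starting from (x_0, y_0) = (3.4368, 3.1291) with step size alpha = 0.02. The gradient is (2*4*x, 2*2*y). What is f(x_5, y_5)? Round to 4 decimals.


Gradient descent on f(x,y) = 4*x^2 + 2*y^2.
Starting point: (3.4368, 3.1291), alpha = 0.02
Step 1: grad_x = 2*4*3.4368 = 27.4944, grad_y = 2*2*3.1291 = 12.5164
  x_1 = 3.4368 - 0.02*27.4944 = 2.8869
  y_1 = 3.1291 - 0.02*12.5164 = 2.8788
Step 2: grad_x = 2*4*2.8869 = 23.0953, grad_y = 2*2*2.8788 = 11.5151
  x_2 = 2.8869 - 0.02*23.0953 = 2.425
  y_2 = 2.8788 - 0.02*11.5151 = 2.6485
Step 3: grad_x = 2*4*2.425 = 19.4, grad_y = 2*2*2.6485 = 10.5939
  x_3 = 2.425 - 0.02*19.4 = 2.037
  y_3 = 2.6485 - 0.02*10.5939 = 2.4366
Step 4: grad_x = 2*4*2.037 = 16.296, grad_y = 2*2*2.4366 = 9.7464
  x_4 = 2.037 - 0.02*16.296 = 1.7111
  y_4 = 2.4366 - 0.02*9.7464 = 2.2417
Step 5: grad_x = 2*4*1.7111 = 13.6887, grad_y = 2*2*2.2417 = 8.9667
  x_5 = 1.7111 - 0.02*13.6887 = 1.4373
  y_5 = 2.2417 - 0.02*8.9667 = 2.0623
f(1.4373, 2.0623) = 4*1.4373^2 + 2*2.0623^2 = 16.7699


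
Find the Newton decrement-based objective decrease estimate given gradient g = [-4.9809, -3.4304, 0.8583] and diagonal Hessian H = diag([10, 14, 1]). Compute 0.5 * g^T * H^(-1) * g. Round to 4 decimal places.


Step 1: H is diagonal, so H^(-1) * g = [-0.4981, -0.245, 0.8583].
Step 2: g^T H^(-1) g = sum_i g_i^2 / H_ii
  = (-4.9809)^2/10 + (-3.4304)^2/14 + (0.8583)^2/1
  = 2.4809 + 0.8405 + 0.7367 = 4.0582
Step 3: Objective decrease = 0.5 * g^T H^(-1) g = 2.0291


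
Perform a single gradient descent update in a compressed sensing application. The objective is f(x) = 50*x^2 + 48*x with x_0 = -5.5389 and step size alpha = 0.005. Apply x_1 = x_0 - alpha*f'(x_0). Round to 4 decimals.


We compute the gradient at x_0 and apply the update.
f'(x) = 100*x + 48
f'(-5.5389) = 100*-5.5389 + 48 = -505.89
x_1 = -5.5389 - 0.005*-505.89 = -3.0095


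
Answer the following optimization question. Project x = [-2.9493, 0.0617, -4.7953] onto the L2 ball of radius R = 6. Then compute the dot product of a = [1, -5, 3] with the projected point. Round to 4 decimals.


Step 1: Compute ||x|| (intermediates to 6 decimals).
||x|| = sqrt((-2.9493)^2 + 0.0617^2 + (-4.7953)^2) = 5.630016
Step 2: Project.
Since ||x|| <= R, proj = x (no scaling needed).
proj(x) = [-2.9493, 0.0617, -4.7953]
Step 3: Dot product.
a^T * proj(x) = 1*(-2.9493) - 5*0.0617 + 3*(-4.7953) = -17.6437


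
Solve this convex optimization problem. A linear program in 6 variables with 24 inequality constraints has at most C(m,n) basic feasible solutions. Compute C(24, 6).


Each vertex corresponds to some choice of n active constraints out of m, so the number of vertices is at most C(m, n) = m! / (n!(m-n)!).
m = 24, n = 6
Numerator: 24 * 23 * 22 * 21 * 20 * 19
Denominator: 6! = 720
C(24, 6) = 134596


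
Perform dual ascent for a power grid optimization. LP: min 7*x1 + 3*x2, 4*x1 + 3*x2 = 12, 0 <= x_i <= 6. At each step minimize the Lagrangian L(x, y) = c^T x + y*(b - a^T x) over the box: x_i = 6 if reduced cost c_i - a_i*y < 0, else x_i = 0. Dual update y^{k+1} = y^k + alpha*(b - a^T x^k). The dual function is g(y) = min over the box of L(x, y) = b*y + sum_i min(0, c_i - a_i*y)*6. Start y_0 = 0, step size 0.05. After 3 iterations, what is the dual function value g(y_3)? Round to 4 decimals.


Dual ascent for LP: min 7*x1 + 3*x2, 4*x1 + 3*x2 = 12, 0 <= x_i <= 6
Step 1: y^k = 0.0, reduced costs: (7.0, 3.0)
  x^k = (0.0, 0.0), subgradient = b - a^T x = 12.0
  y^{k+1} = 0.0 + 0.05*12.0 = 0.6
Step 2: y^k = 0.6, reduced costs: (4.6, 1.2)
  x^k = (0.0, 0.0), subgradient = b - a^T x = 12.0
  y^{k+1} = 0.6 + 0.05*12.0 = 1.2
Step 3: y^k = 1.2, reduced costs: (2.2, -0.6)
  x^k = (0.0, 6.0), subgradient = b - a^T x = -6.0
  y^{k+1} = 1.2 + 0.05*-6.0 = 0.9
Dual objective at y_3 = 0.9: reduced costs (3.4, 0.3), box minimizer x = (0.0, 0.0)
g(y_3) = b*y + (c1 - a1*y)*x1 + (c2 - a2*y)*x2 = 12*0.9 + 3.4*0.0 + 0.3*0.0 = 10.8 + 0.0 + 0.0 = 10.8


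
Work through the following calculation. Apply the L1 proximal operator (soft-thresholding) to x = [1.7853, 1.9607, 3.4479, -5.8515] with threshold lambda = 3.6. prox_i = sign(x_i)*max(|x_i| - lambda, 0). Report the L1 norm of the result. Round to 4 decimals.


Soft-thresholding with lambda = 3.6:
prox(1.7853) = sign(1.7853)*max(|1.7853| - 3.6, 0) = 0.0
prox(1.9607) = sign(1.9607)*max(|1.9607| - 3.6, 0) = 0.0
prox(3.4479) = sign(3.4479)*max(|3.4479| - 3.6, 0) = 0.0
prox(-5.8515) = sign(-5.8515)*max(|-5.8515| - 3.6, 0) = -2.2515
prox(x) = [0.0, 0.0, 0.0, -2.2515]
||prox(x)||_1 = 0.0 + 0.0 + 0.0 + 2.2515 = 2.2515


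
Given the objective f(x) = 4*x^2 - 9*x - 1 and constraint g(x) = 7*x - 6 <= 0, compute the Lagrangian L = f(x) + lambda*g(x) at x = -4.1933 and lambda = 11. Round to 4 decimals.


Step 1: Evaluate f(x).
f(-4.1933) = 4*(-4.1933)^2 - 9*(-4.1933) - 1 = 107.0748
Step 2: Evaluate g(x).
g(-4.1933) = 7*-4.1933 - 6 = -35.3531
Step 3: Compute Lagrangian.
L = 107.0748 + 11*-35.3531 = -281.8093


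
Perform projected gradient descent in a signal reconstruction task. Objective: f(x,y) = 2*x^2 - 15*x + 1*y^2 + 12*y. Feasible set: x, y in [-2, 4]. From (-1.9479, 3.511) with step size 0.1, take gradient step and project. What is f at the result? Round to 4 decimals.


Step 1: Compute gradient at (-1.9479, 3.511).
grad_x = 2*2*-1.9479 - 15 = -22.7916
grad_y = 2*1*3.511 + 12 = 19.022
Step 2: Gradient step.
x_raw = -1.9479 - 0.1*-22.7916 = 0.3313
y_raw = 3.511 - 0.1*19.022 = 1.6088
Step 3: Project onto [-2, 4].
x_proj = clip(0.3313) = 0.3313
y_proj = clip(1.6088) = 1.6088
Step 4: Evaluate f.
f(0.3313, 1.6088) = 17.1444


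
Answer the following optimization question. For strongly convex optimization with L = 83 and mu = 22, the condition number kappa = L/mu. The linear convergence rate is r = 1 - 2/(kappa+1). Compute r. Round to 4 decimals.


Step 1: Compute the condition number.
kappa = L/mu = 83/22 = 3.7727
Step 2: Compute the convergence rate.
r = 1 - 2/(kappa + 1) = 1 - 2*mu/(L + mu) = (L - mu)/(L + mu) = 61/105 = 0.581


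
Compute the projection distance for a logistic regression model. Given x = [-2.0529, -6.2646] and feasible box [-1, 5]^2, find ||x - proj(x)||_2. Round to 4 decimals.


Project each component onto [-1, 5].
clip(-2.0529) = -1.0, clip(-6.2646) = -1.0
Projection = [-1.0, -1.0]
Squared diffs: [1.1086, 27.716]
Distance = sqrt(28.8246) = 5.3689


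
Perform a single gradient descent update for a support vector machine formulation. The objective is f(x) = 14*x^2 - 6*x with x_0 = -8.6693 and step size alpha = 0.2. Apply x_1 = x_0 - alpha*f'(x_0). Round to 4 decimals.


We compute the gradient at x_0 and apply the update.
f'(x) = 28*x - 6
f'(-8.6693) = 28*-8.6693 - 6 = -248.7404
x_1 = -8.6693 - 0.2*-248.7404 = 41.0788


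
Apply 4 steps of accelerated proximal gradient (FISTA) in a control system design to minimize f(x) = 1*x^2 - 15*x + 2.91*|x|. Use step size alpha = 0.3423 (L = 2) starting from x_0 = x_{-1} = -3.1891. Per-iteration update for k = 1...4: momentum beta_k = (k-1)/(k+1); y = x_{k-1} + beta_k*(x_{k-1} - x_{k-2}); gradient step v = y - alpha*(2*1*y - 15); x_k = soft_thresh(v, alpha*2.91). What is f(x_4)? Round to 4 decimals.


FISTA on f(x) = 1*x^2 - 15*x + 2.91*|x|
L = 2, alpha = 0.3423
Iteration 1: beta = 0.0, y = -3.1891 + 0.0*(-3.1891 + 3.1891) = -3.1891
  grad(y) = -21.3782, v = y - alpha*grad = 4.1287
  prox(v) = soft_thresh(4.1287, 0.9961) = 3.1326
Iteration 2: beta = 0.3333, y = 3.1326 + 0.3333*(3.1326 + 3.1891) = 5.2398
  grad(y) = -4.5204, v = y - alpha*grad = 6.7871
  prox(v) = soft_thresh(6.7871, 0.9961) = 5.791
Iteration 3: beta = 0.5, y = 5.791 + 0.5*(5.791 - 3.1326) = 7.1203
  grad(y) = -0.7595, v = y - alpha*grad = 7.3802
  prox(v) = soft_thresh(7.3802, 0.9961) = 6.3841
Iteration 4: beta = 0.6, y = 6.3841 + 0.6*(6.3841 - 5.791) = 6.74
  grad(y) = -1.52, v = y - alpha*grad = 7.2603
  prox(v) = soft_thresh(7.2603, 0.9961) = 6.2642
f(x_4) = 1*6.2642^2 - 15*6.2642 + 2.91*|6.2642| = -36.494


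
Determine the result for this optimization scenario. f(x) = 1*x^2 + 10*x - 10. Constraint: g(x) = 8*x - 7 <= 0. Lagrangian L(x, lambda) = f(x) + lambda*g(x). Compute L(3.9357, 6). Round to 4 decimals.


Step 1: Evaluate f(x).
f(3.9357) = 1*3.9357^2 + 10*3.9357 - 10 = 44.8467
Step 2: Evaluate g(x).
g(3.9357) = 8*3.9357 - 7 = 24.4856
Step 3: Compute Lagrangian.
L = 44.8467 + 6*24.4856 = 191.7603


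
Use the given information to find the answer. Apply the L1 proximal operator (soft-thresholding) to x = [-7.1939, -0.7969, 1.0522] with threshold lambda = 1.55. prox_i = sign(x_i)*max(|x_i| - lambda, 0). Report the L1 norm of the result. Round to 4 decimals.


Soft-thresholding with lambda = 1.55:
prox(-7.1939) = sign(-7.1939)*max(|-7.1939| - 1.55, 0) = -5.6439
prox(-0.7969) = sign(-0.7969)*max(|-0.7969| - 1.55, 0) = 0.0
prox(1.0522) = sign(1.0522)*max(|1.0522| - 1.55, 0) = 0.0
prox(x) = [-5.6439, 0.0, 0.0]
||prox(x)||_1 = 5.6439 + 0.0 + 0.0 = 5.6439


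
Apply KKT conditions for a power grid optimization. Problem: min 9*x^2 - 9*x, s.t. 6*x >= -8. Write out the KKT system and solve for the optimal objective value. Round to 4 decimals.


Step 1: Try lambda = 0 (constraint inactive).
Stationarity: 2*9*x - 9 = 0
x* = 9/(2*9) = 0.5
Check constraint: 6*0.5 = 3.0 >= -8 -- satisfied.
Step 2: Compute optimal value.
f(x*) = 9*0.5^2 - 9*0.5 = -2.25


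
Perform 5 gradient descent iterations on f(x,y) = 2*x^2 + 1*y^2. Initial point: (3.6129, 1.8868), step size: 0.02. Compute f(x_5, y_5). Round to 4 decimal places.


Gradient descent on f(x,y) = 2*x^2 + 1*y^2.
Starting point: (3.6129, 1.8868), alpha = 0.02
Step 1: grad_x = 2*2*3.6129 = 14.4516, grad_y = 2*1*1.8868 = 3.7736
  x_1 = 3.6129 - 0.02*14.4516 = 3.3239
  y_1 = 1.8868 - 0.02*3.7736 = 1.8113
Step 2: grad_x = 2*2*3.3239 = 13.2955, grad_y = 2*1*1.8113 = 3.6227
  x_2 = 3.3239 - 0.02*13.2955 = 3.058
  y_2 = 1.8113 - 0.02*3.6227 = 1.7389
Step 3: grad_x = 2*2*3.058 = 12.2318, grad_y = 2*1*1.7389 = 3.4777
  x_3 = 3.058 - 0.02*12.2318 = 2.8133
  y_3 = 1.7389 - 0.02*3.4777 = 1.6693
Step 4: grad_x = 2*2*2.8133 = 11.2533, grad_y = 2*1*1.6693 = 3.3386
  x_4 = 2.8133 - 0.02*11.2533 = 2.5883
  y_4 = 1.6693 - 0.02*3.3386 = 1.6025
Step 5: grad_x = 2*2*2.5883 = 10.353, grad_y = 2*1*1.6025 = 3.2051
  x_5 = 2.5883 - 0.02*10.353 = 2.3812
  y_5 = 1.6025 - 0.02*3.2051 = 1.5384
f(2.3812, 1.5384) = 2*2.3812^2 + 1*1.5384^2 = 13.707


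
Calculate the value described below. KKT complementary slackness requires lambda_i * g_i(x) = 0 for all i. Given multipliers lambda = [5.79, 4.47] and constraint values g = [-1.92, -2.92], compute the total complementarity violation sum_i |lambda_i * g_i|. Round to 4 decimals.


KKT complementary slackness check:
lambda_1 * g_1 = 5.79 * -1.92 = -11.1168
lambda_2 * g_2 = 4.47 * -2.92 = -13.0524
Total violation = 11.1168 + 13.0524 = 24.1692


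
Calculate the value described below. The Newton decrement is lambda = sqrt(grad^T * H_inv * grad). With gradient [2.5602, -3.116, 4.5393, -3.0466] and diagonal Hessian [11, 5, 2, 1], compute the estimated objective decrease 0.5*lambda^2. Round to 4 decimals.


Step 1: H is diagonal, so H^(-1) * g = [0.2327, -0.6232, 2.2697, -3.0466].
Step 2: g^T H^(-1) g = sum_i g_i^2 / H_ii
  = (2.5602)^2/11 + (-3.116)^2/5 + (4.5393)^2/2 + (-3.0466)^2/1
  = 0.5959 + 1.9419 + 10.3026 + 9.2818 = 22.1222
Step 3: Objective decrease = 0.5 * g^T H^(-1) g = 11.0611


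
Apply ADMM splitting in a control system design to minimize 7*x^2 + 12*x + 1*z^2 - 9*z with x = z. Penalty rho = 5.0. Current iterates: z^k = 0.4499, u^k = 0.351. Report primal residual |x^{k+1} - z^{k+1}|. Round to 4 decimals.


ADMM iteration with rho = 5.0, z^k = 0.4499, u^k = 0.351
Step 1: x-update.
Minimize 7*x^2 + 12*x + (5.0/2)*(x - 0.4499 + 0.351)^2
FOC: (2*7 + 5.0)*x = -12 + 5.0*(0.4499 - 0.351)
x^{k+1} = -0.6056
Step 2: z-update.
Minimize 1*z^2 - 9*z + (5.0/2)*(-0.6056 - z + 0.351)^2
FOC: (2*1 + 5.0)*z = 9 + 5.0*(-0.6056 + 0.351)
z^{k+1} = 1.1039
Step 3: u-update.
u^{k+1} = 0.351 - 0.6056 - 1.1039 = -1.3584
Step 4: Primal residual = |-0.6056 - 1.1039| = 1.7094
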